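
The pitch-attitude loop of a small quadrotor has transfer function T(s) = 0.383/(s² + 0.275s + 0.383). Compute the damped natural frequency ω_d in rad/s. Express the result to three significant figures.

Matching coefficients with s² + 2ζω_n s + ω_n² gives ω_n² = 0.383 ⇒ ω_n = 0.619 rad/s, and ζ = 0.275/(2ω_n) = 0.222.
The damped frequency ω_d = ω_n√(1−ζ²) = 0.603 rad/s.

ω_d ≈ 0.603 rad/s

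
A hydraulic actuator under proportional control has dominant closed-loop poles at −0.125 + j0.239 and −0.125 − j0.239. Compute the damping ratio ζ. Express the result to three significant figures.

The poles are at −σ ± jω_d with σ = 0.125 and ω_d = 0.239, so ω_n = √(σ²+ω_d²) = 0.270 rad/s and ζ = σ/ω_n = 0.463.

ζ ≈ 0.463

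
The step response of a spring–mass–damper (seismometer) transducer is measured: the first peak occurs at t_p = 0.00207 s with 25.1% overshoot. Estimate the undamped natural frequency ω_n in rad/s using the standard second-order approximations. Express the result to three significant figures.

The overshoot fixes ζ = −ln(OS)/√(π²+ln²(OS)) = 0.403.
From t_p = π/ω_d, ω_d = π/0.00207 = 1520 rad/s, so ω_n = ω_d/√(1−ζ²) = 1660 rad/s.

ω_n ≈ 1660 rad/s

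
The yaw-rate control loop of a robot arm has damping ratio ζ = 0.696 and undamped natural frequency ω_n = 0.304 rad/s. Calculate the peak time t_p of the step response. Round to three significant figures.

t_p ≈ 14.4 s

The damped frequency is ω_d = ω_n√(1−ζ²) = 0.304·√(1−0.484) = 0.218 rad/s.
Peak time t_p = π/ω_d = π/0.218 = 14.4 s.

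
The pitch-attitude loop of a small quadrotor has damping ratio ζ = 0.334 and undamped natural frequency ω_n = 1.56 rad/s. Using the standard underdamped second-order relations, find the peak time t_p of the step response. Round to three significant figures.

t_p ≈ 2.14 s

The damped frequency is ω_d = ω_n√(1−ζ²) = 1.56·√(1−0.112) = 1.47 rad/s.
Peak time t_p = π/ω_d = π/1.47 = 2.14 s.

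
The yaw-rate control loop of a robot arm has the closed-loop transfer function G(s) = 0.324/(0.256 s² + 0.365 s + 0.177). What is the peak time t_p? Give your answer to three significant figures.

Dividing through by 0.256: denominator becomes s² + 1.426 s + 0.6914.
So ω_n = √0.6914 = 0.832 rad/s and ζ = 1.426/(2·0.832) = 0.857.
ω_d = ω_n√(1−ζ²) = 0.428 rad/s. t_p = π/ω_d = 7.34 s.

t_p ≈ 7.34 s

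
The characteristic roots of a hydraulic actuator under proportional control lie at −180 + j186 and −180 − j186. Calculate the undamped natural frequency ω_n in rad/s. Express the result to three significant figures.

ω_n ≈ 259 rad/s

The poles are at −σ ± jω_d with σ = 180 and ω_d = 186, so ω_n = √(σ²+ω_d²) = 259 rad/s and ζ = σ/ω_n = 0.695.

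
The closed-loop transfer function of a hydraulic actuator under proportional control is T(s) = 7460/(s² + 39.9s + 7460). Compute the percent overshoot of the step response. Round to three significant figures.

Comparing the denominator to s² + 2ζω_n s + ω_n²: ω_n = √7460 = 86.4 rad/s, and 2ζω_n = 39.9 so ζ = 39.9/(2·86.4) = 0.231.
%OS = 100 e^{−πζ/√(1−ζ²)} with ζ = 0.231 gives 47.4%.

%OS ≈ 47.4%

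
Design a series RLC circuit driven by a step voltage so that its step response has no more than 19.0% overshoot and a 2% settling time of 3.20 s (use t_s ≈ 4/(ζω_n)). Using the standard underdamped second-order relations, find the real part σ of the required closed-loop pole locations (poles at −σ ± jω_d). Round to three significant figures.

The settling-time spec alone fixes σ = ζω_n = 4/t_s = 4/3.20 = 1.25.
(Overshoot then fixes ζ = 0.467 and hence ω_d = σ·√(1−ζ²)/ζ = 2.36 rad/s.)

σ ≈ 1.25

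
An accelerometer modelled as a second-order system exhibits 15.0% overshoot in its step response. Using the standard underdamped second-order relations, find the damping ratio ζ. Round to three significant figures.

ζ ≈ 0.517

From %OS = 100·exp(−πζ/√(1−ζ²)), invert to get ζ = −ln(OS)/√(π² + ln²(OS)) with OS = 0.150.
−ln 0.150 = 1.897, so ζ = 1.897/√(π² + 3.599) = 0.517.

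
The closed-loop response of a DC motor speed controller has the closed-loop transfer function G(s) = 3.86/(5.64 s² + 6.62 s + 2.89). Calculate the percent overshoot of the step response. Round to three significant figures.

Dividing through by 5.64: denominator becomes s² + 1.174 s + 0.5124.
So ω_n = √0.5124 = 0.716 rad/s and ζ = 1.174/(2·0.716) = 0.820.
%OS = 100·exp(−πζ/√(1−ζ²)) = 1.11%.

%OS ≈ 1.11%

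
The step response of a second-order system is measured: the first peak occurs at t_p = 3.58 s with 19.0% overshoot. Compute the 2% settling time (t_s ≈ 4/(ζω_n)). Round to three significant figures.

From the overshoot, ζ = −ln(OS)/√(π²+ln²(OS)) = 0.467.
From t_p = π/ω_d, ω_d = π/3.58 = 0.878 rad/s, so ω_n = ω_d/√(1−ζ²) = 0.993 rad/s.
t_s ≈ 4/(ζω_n) = 4/(0.467·0.993) = 8.62 s.

t_s ≈ 8.62 s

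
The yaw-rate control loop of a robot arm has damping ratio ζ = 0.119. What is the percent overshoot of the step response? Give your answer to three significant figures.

%OS ≈ 68.6%

For an underdamped second-order system, %OS = 100·exp(−πζ/√(1−ζ²)).
πζ/√(1−ζ²) = π·0.119/√(1−0.0142) = 0.3765, so %OS = 100·e^(−0.3765) = 68.6%.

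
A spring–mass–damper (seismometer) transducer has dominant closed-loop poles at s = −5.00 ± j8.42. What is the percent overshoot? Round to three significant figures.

|pole| = ω_n = √(5.00² + 8.42²) = 9.79 rad/s; ζ = cos θ = σ/ω_n = 0.511.
%OS = 100·exp(−πζ/√(1−ζ²)) = 15.5%.

%OS ≈ 15.5%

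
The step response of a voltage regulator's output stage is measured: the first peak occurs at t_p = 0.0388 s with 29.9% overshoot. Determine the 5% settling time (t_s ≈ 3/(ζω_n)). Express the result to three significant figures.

t_s ≈ 0.0964 s

ζ from %OS: ζ = |ln 0.299|/√(π²+ln²0.299) = 0.359.
t_p = π/ω_d ⇒ ω_d = 81.0 rad/s; then ω_n = ω_d/√(1−ζ²) = 86.7 rad/s.
t_s ≈ 3/(ζω_n) = 3/(0.359·86.7) = 0.0964 s.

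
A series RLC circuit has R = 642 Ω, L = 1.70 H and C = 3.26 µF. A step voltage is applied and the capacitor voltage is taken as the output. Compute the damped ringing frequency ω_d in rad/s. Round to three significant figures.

ω_d ≈ 381 rad/s

For a series RLC circuit (capacitor voltage as output), ω_n = 1/√(LC) = 1/√(1.70 H · 3.26 µF) = 425 rad/s.
ζ = (R/2)·√(C/L) = (642/2)·√(3.26 µF/1.70 H) = 0.445.
ω_d = 425·√(1 − 0.445²) = 381 rad/s.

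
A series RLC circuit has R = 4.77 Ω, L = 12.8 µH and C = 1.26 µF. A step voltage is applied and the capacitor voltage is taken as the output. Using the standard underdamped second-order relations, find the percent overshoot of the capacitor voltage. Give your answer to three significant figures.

%OS ≈ 2.89%

For a series RLC circuit (capacitor voltage as output), ω_n = 1/√(LC) = 1/√(12.8 µH · 1.26 µF) = 249000 rad/s.
ζ = (R/2)·√(C/L) = (4.77/2)·√(1.26 µF/12.8 µH) = 0.748.
%OS = 100·exp(−πζ/√(1−ζ²)) = 2.89%.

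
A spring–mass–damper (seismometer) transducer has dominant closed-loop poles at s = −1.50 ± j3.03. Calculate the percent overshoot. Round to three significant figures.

%OS ≈ 21.1%

|pole| = ω_n = √(1.50² + 3.03²) = 3.38 rad/s; ζ = cos θ = σ/ω_n = 0.444.
Overshoot: exp(−π·0.444/√(1−0.444²)) = 0.211, i.e. 21.1%.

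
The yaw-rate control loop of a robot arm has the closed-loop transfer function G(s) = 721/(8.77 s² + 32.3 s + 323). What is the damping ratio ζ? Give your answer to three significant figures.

ζ ≈ 0.303

Dividing through by 8.77: denominator becomes s² + 3.683 s + 36.83.
So ω_n = √36.83 = 6.07 rad/s and ζ = 3.683/(2·6.07) = 0.303.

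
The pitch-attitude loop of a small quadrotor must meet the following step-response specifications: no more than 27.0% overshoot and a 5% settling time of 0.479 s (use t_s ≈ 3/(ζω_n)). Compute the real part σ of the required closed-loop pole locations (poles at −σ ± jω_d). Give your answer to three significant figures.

The settling-time spec alone fixes σ = ζω_n = 3/t_s = 3/0.479 = 6.26.
(Overshoot then fixes ζ = 0.385 and hence ω_d = σ·√(1−ζ²)/ζ = 15.0 rad/s.)

σ ≈ 6.26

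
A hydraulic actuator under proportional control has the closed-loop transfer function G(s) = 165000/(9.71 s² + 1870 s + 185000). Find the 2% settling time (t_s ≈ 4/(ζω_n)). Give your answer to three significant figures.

Dividing through by 9.71: denominator becomes s² + 192.6 s + 19050.
So ω_n = √19050 = 138 rad/s and ζ = 192.6/(2·138) = 0.698.
t_s ≈ 4/(ζω_n) = 0.0415 s.

t_s ≈ 0.0415 s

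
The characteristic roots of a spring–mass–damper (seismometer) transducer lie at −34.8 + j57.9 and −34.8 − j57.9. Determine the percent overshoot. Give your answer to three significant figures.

%OS ≈ 15.1%

With σ = 34.8, ω_d = 57.9: ω_n = √(σ²+ω_d²) = 67.6 rad/s, ζ = σ/ω_n = 0.515.
%OS = 100 e^{−πζ/√(1−ζ²)} with ζ = 0.515 gives 15.1%.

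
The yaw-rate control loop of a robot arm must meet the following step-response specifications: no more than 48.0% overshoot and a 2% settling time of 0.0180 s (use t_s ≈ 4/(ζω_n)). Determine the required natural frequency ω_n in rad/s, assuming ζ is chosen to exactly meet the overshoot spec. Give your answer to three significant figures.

ω_n ≈ 977 rad/s

Inverting the overshoot relation: ζ = |ln 0.480|/√(π² + ln²0.480) = 0.228.
From t_s ≈ 4/(ζω_n): ω_n = 4/(ζ·t_s) = 4/(0.228·0.0180) = 977 rad/s.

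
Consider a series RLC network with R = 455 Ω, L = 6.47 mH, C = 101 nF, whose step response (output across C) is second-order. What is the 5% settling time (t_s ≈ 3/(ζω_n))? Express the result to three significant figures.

For a series RLC circuit (capacitor voltage as output), ω_n = 1/√(LC) = 1/√(6.47 mH · 101 nF) = 39100 rad/s.
ζ = (R/2)·√(C/L) = (455/2)·√(101 nF/6.47 mH) = 0.899.
t_s ≈ 3/(ζω_n) = 0.0000853 s.

t_s ≈ 0.0000853 s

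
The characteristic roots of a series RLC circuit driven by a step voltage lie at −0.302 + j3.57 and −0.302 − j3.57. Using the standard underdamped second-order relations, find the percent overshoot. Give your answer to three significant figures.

The poles are at −σ ± jω_d with σ = 0.302 and ω_d = 3.57, so ω_n = √(σ²+ω_d²) = 3.58 rad/s and ζ = σ/ω_n = 0.0843.
%OS = 100·exp(−πζ/√(1−ζ²)) = 76.7%.

%OS ≈ 76.7%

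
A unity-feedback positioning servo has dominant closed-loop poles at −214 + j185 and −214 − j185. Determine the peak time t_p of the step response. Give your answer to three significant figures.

t_p = π/ω_d with ω_d = 185 (the imaginary part), so t_p = 0.0170 s.

t_p ≈ 0.0170 s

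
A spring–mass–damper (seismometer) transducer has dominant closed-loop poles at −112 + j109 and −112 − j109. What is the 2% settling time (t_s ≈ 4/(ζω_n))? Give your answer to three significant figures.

t_s ≈ 0.0357 s

For poles at −σ ± jω_d, ζω_n = σ = 112, so t_s ≈ 4/σ = 0.0357 s.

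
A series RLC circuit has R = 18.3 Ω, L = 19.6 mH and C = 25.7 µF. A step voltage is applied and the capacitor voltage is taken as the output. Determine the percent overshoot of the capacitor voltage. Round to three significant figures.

For a series RLC circuit (capacitor voltage as output), ω_n = 1/√(LC) = 1/√(19.6 mH · 25.7 µF) = 1410 rad/s.
ζ = (R/2)·√(C/L) = (18.3/2)·√(25.7 µF/19.6 mH) = 0.331.
Overshoot: exp(−π·0.331/√(1−0.331²)) = 0.332, i.e. 33.2%.

%OS ≈ 33.2%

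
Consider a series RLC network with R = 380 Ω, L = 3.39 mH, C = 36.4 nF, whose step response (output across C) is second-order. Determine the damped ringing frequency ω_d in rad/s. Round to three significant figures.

For a series RLC circuit (capacitor voltage as output), ω_n = 1/√(LC) = 1/√(3.39 mH · 36.4 nF) = 90000 rad/s.
ζ = (R/2)·√(C/L) = (380/2)·√(36.4 nF/3.39 mH) = 0.623.
The damped frequency ω_d = ω_n√(1−ζ²) = 70400 rad/s.

ω_d ≈ 70400 rad/s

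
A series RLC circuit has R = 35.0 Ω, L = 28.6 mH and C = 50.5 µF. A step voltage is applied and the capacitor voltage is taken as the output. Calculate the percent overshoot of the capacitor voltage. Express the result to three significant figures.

For a series RLC circuit (capacitor voltage as output), ω_n = 1/√(LC) = 1/√(28.6 mH · 50.5 µF) = 832 rad/s.
ζ = (R/2)·√(C/L) = (35.0/2)·√(50.5 µF/28.6 mH) = 0.735.
%OS = 100 e^{−πζ/√(1−ζ²)} with ζ = 0.735 gives 3.31%.

%OS ≈ 3.31%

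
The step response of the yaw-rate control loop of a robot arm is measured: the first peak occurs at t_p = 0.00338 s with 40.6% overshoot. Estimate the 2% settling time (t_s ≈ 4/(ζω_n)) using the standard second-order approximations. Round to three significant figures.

The overshoot fixes ζ = −ln(OS)/√(π²+ln²(OS)) = 0.276.
From t_p = π/ω_d, ω_d = π/0.00338 = 929 rad/s, so ω_n = ω_d/√(1−ζ²) = 967 rad/s.
t_s ≈ 4/(ζω_n) = 4/(0.276·967) = 0.0150 s.

t_s ≈ 0.0150 s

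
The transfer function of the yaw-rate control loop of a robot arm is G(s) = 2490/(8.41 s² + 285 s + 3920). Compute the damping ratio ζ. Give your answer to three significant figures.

Dividing through by 8.41: denominator becomes s² + 33.89 s + 466.1.
So ω_n = √466.1 = 21.6 rad/s and ζ = 33.89/(2·21.6) = 0.785.

ζ ≈ 0.785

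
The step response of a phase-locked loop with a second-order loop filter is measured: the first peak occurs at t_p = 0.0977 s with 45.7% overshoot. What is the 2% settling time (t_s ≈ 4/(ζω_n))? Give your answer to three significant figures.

The overshoot fixes ζ = −ln(OS)/√(π²+ln²(OS)) = 0.242.
From t_p = π/ω_d, ω_d = π/0.0977 = 32.2 rad/s, so ω_n = ω_d/√(1−ζ²) = 33.1 rad/s.
t_s ≈ 4/(ζω_n) = 4/(0.242·33.1) = 0.499 s.

t_s ≈ 0.499 s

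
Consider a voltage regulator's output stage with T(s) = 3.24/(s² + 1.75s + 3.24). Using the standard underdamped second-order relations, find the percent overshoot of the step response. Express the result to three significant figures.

Matching coefficients with s² + 2ζω_n s + ω_n² gives ω_n² = 3.24 ⇒ ω_n = 1.80 rad/s, and ζ = 1.75/(2ω_n) = 0.486.
%OS = 100 e^{−πζ/√(1−ζ²)} with ζ = 0.486 gives 17.4%.

%OS ≈ 17.4%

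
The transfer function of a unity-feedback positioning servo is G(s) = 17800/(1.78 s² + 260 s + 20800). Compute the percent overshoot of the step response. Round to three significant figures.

Dividing through by 1.78: denominator becomes s² + 146.1 s + 11690.
So ω_n = √11690 = 108 rad/s and ζ = 146.1/(2·108) = 0.676.
%OS = 100·exp(−πζ/√(1−ζ²)) = 5.62%.

%OS ≈ 5.62%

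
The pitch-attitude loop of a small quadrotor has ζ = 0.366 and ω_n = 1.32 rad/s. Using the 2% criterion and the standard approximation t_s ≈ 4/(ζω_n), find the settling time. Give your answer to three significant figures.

t_s ≈ 4/(ζω_n) = 4/(0.366 × 1.32) = 8.28 s.

t_s ≈ 8.28 s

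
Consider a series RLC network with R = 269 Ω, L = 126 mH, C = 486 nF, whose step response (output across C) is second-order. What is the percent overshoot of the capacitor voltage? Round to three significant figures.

%OS ≈ 42.3%

For a series RLC circuit (capacitor voltage as output), ω_n = 1/√(LC) = 1/√(126 mH · 486 nF) = 4040 rad/s.
ζ = (R/2)·√(C/L) = (269/2)·√(486 nF/126 mH) = 0.264.
%OS = 100·exp(−πζ/√(1−ζ²)) = 42.3%.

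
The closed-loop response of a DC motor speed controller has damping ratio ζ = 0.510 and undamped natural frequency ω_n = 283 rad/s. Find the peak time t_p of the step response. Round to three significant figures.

t_p ≈ 0.0129 s

The damped frequency is ω_d = ω_n√(1−ζ²) = 283·√(1−0.260) = 243 rad/s.
Peak time t_p = π/ω_d = π/243 = 0.0129 s.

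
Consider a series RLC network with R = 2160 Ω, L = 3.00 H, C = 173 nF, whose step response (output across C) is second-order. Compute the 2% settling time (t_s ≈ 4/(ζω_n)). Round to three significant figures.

For a series RLC circuit (capacitor voltage as output), ω_n = 1/√(LC) = 1/√(3.00 H · 173 nF) = 1390 rad/s.
ζ = (R/2)·√(C/L) = (2160/2)·√(173 nF/3.00 H) = 0.259.
t_s ≈ 4/(ζω_n) = 0.0111 s.

t_s ≈ 0.0111 s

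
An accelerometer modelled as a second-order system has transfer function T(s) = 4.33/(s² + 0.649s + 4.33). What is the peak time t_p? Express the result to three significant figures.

t_p ≈ 1.53 s

Matching coefficients with s² + 2ζω_n s + ω_n² gives ω_n² = 4.33 ⇒ ω_n = 2.08 rad/s, and ζ = 0.649/(2ω_n) = 0.156.
ω_d = ω_n√(1−ζ²) = 2.06 rad/s. Then t_p = π/ω_d = 1.53 s.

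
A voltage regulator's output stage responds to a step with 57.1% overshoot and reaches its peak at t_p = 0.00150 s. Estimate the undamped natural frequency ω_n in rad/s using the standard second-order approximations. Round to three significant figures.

ω_n ≈ 2130 rad/s

ζ from %OS: ζ = |ln 0.571|/√(π²+ln²0.571) = 0.176.
t_p = π/ω_d ⇒ ω_d = 2090 rad/s; then ω_n = ω_d/√(1−ζ²) = 2130 rad/s.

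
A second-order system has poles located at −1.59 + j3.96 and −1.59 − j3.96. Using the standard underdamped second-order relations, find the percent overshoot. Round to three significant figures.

%OS ≈ 28.3%

With σ = 1.59, ω_d = 3.96: ω_n = √(σ²+ω_d²) = 4.27 rad/s, ζ = σ/ω_n = 0.373.
%OS = 100·exp(−πζ/√(1−ζ²)) = 28.3%.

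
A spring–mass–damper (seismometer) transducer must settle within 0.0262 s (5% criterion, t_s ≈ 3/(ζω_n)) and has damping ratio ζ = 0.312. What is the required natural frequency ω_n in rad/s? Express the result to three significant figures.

Rearranging t_s ≈ 3/(ζω_n) gives ω_n = 3/(ζ·t_s) = 3/(0.312 × 0.0262) = 367 rad/s.

ω_n ≈ 367 rad/s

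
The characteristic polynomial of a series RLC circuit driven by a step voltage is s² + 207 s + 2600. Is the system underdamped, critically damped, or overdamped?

overdamped

a² − 4b = 32000 > 0 (two distinct real roots); the system is overdamped.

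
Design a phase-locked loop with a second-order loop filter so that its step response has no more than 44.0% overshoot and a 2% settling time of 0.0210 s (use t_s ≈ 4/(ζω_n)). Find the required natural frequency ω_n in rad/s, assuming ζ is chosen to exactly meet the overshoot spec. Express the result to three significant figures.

ω_n ≈ 753 rad/s

Inverting the overshoot relation: ζ = |ln 0.440|/√(π² + ln²0.440) = 0.253.
Then ω_n = 4/(ζ t_s) = 4/(0.253 × 0.0210) = 753 rad/s.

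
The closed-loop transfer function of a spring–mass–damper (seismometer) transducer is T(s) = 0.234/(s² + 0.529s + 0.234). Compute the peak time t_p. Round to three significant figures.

Comparing the denominator to s² + 2ζω_n s + ω_n²: ω_n = √0.234 = 0.484 rad/s, and 2ζω_n = 0.529 so ζ = 0.529/(2·0.484) = 0.547.
ω_d = 0.484·√(1 − 0.547²) = 0.405 rad/s. Then t_p = π/ω_d = 7.76 s.

t_p ≈ 7.76 s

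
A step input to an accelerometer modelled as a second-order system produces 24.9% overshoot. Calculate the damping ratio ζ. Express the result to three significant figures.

ζ ≈ 0.405

From %OS = 100·exp(−πζ/√(1−ζ²)), invert to get ζ = −ln(OS)/√(π² + ln²(OS)) with OS = 0.249.
−ln 0.249 = 1.390, so ζ = 1.390/√(π² + 1.933) = 0.405.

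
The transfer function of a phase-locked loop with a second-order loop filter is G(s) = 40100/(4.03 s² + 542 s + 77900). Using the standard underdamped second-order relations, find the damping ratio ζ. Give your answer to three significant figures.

Dividing through by 4.03: denominator becomes s² + 134.5 s + 19330.
So ω_n = √19330 = 139 rad/s and ζ = 134.5/(2·139) = 0.484.

ζ ≈ 0.484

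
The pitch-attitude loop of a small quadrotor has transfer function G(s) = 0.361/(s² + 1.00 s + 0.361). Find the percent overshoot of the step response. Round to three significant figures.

%OS ≈ 0.896%

Matching coefficients with s² + 2ζω_n s + ω_n² gives ω_n² = 0.361 ⇒ ω_n = 0.601 rad/s, and ζ = 1.00/(2ω_n) = 0.832.
%OS = 100·exp(−πζ/√(1−ζ²)) = 0.896%.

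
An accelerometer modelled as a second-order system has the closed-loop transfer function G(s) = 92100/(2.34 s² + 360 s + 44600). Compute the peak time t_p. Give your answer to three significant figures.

Dividing through by 2.34: denominator becomes s² + 153.8 s + 19060.
So ω_n = √19060 = 138 rad/s and ζ = 153.8/(2·138) = 0.557.
ω_d = ω_n√(1−ζ²) = 115 rad/s. t_p = π/ω_d = 0.0274 s.

t_p ≈ 0.0274 s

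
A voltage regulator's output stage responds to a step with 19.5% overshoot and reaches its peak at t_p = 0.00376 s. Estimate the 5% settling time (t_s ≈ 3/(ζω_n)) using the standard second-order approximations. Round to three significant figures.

ζ from %OS: ζ = |ln 0.195|/√(π²+ln²0.195) = 0.462.
From t_p = π/ω_d, ω_d = π/0.00376 = 836 rad/s, so ω_n = ω_d/√(1−ζ²) = 942 rad/s.
t_s ≈ 3/(ζω_n) = 3/(0.462·942) = 0.00690 s.

t_s ≈ 0.00690 s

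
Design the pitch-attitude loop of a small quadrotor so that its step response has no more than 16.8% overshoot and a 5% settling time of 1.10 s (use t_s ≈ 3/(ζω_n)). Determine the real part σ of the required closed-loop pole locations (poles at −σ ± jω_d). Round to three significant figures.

σ ≈ 2.73

The settling-time spec alone fixes σ = ζω_n = 3/t_s = 3/1.10 = 2.73.
(Overshoot then fixes ζ = 0.494 and hence ω_d = σ·√(1−ζ²)/ζ = 4.80 rad/s.)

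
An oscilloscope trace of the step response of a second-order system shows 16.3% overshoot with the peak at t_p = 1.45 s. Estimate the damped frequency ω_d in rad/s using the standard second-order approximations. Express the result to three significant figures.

ω_d ≈ 2.17 rad/s

t_p = π/ω_d, so ω_d = π/1.45 = 2.17 rad/s.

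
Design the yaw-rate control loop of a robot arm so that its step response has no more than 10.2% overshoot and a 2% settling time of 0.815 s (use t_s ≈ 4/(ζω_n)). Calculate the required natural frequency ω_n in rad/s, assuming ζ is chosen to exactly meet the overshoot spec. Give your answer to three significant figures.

ω_n ≈ 8.35 rad/s

ζ = −ln(OS)/√(π² + (ln OS)²). With OS = 0.102, ln OS = −2.283 and ζ = 2.283/3.883 = 0.588.
Then ω_n = 4/(ζ t_s) = 4/(0.588 × 0.815) = 8.35 rad/s.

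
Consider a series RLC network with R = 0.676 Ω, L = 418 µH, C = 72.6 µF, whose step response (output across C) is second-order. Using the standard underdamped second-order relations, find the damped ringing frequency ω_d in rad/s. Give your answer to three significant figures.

ω_d ≈ 5680 rad/s

For a series RLC circuit (capacitor voltage as output), ω_n = 1/√(LC) = 1/√(418 µH · 72.6 µF) = 5740 rad/s.
ζ = (R/2)·√(C/L) = (0.676/2)·√(72.6 µF/418 µH) = 0.141.
ω_d = 5740·√(1 − 0.141²) = 5680 rad/s.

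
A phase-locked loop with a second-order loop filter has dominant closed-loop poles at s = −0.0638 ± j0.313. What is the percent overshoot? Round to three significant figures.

With σ = 0.0638, ω_d = 0.313: ω_n = √(σ²+ω_d²) = 0.319 rad/s, ζ = σ/ω_n = 0.200.
Overshoot: exp(−π·0.200/√(1−0.200²)) = 0.527, i.e. 52.7%.

%OS ≈ 52.7%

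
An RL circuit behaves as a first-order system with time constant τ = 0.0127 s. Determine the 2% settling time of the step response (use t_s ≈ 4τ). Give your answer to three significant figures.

t_s ≈ 0.0508 s

t_s ≈ 4τ = 0.0508 s.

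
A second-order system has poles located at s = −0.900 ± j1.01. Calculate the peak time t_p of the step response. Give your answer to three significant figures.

t_p = π/ω_d with ω_d = 1.01 (the imaginary part), so t_p = 3.11 s.

t_p ≈ 3.11 s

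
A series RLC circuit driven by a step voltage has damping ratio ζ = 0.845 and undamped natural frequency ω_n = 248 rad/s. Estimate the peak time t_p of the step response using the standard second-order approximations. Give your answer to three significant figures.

t_p ≈ 0.0237 s

The damped frequency is ω_d = ω_n√(1−ζ²) = 248·√(1−0.714) = 133 rad/s.
Peak time t_p = π/ω_d = π/133 = 0.0237 s.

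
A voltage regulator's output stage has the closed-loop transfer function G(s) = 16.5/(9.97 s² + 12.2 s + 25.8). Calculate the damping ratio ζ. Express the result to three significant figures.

Dividing through by 9.97: denominator becomes s² + 1.224 s + 2.588.
So ω_n = √2.588 = 1.61 rad/s and ζ = 1.224/(2·1.61) = 0.380.

ζ ≈ 0.380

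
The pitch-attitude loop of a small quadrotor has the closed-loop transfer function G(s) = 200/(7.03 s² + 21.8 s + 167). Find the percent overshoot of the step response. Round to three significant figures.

Dividing through by 7.03: denominator becomes s² + 3.101 s + 23.76.
So ω_n = √23.76 = 4.87 rad/s and ζ = 3.101/(2·4.87) = 0.318.
%OS = 100·exp(−πζ/√(1−ζ²)) = 34.8%.

%OS ≈ 34.8%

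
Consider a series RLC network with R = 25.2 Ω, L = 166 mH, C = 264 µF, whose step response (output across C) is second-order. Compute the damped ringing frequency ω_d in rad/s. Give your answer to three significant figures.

For a series RLC circuit (capacitor voltage as output), ω_n = 1/√(LC) = 1/√(166 mH · 264 µF) = 151 rad/s.
ζ = (R/2)·√(C/L) = (25.2/2)·√(264 µF/166 mH) = 0.502.
ω_d = 151·√(1 − 0.502²) = 131 rad/s.

ω_d ≈ 131 rad/s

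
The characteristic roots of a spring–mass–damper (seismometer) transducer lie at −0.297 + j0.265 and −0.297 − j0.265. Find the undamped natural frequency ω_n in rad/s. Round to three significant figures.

With σ = 0.297, ω_d = 0.265: ω_n = √(σ²+ω_d²) = 0.398 rad/s, ζ = σ/ω_n = 0.746.

ω_n ≈ 0.398 rad/s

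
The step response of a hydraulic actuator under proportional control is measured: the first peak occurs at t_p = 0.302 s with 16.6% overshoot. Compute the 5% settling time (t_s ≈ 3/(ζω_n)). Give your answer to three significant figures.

ζ from %OS: ζ = |ln 0.166|/√(π²+ln²0.166) = 0.496.
From t_p = π/ω_d, ω_d = π/0.302 = 10.4 rad/s, so ω_n = ω_d/√(1−ζ²) = 12.0 rad/s.
t_s ≈ 3/(ζω_n) = 3/(0.496·12.0) = 0.505 s.

t_s ≈ 0.505 s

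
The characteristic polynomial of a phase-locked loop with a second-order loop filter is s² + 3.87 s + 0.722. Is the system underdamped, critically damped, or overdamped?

overdamped

a² − 4b = 12 > 0 (two distinct real roots); the system is overdamped.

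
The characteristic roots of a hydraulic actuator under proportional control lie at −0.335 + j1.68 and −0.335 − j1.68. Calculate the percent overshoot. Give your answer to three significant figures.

|pole| = ω_n = √(0.335² + 1.68²) = 1.71 rad/s; ζ = cos θ = σ/ω_n = 0.196.
%OS = 100·exp(−πζ/√(1−ζ²)) = 53.4%.

%OS ≈ 53.4%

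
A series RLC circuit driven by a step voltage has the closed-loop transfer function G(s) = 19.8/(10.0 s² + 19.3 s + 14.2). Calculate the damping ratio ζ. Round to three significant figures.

Dividing through by 10.0: denominator becomes s² + 1.930 s + 1.420.
So ω_n = √1.420 = 1.19 rad/s and ζ = 1.930/(2·1.19) = 0.810.

ζ ≈ 0.810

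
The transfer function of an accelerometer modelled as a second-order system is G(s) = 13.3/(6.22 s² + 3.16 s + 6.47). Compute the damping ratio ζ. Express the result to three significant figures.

ζ ≈ 0.249

Dividing through by 6.22: denominator becomes s² + 0.5080 s + 1.040.
So ω_n = √1.040 = 1.02 rad/s and ζ = 0.5080/(2·1.02) = 0.249.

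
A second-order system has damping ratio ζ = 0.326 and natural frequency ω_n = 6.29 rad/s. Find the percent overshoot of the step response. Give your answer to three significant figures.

%OS ≈ 33.8%

For an underdamped second-order system, %OS = 100·exp(−πζ/√(1−ζ²)).
πζ/√(1−ζ²) = π·0.326/√(1−0.106) = 1.083, so %OS = 100·e^(−1.083) = 33.8%.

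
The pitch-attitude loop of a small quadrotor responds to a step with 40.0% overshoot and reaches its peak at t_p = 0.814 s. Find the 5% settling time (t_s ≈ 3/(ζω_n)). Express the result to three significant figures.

The overshoot fixes ζ = −ln(OS)/√(π²+ln²(OS)) = 0.280.
From t_p = π/ω_d, ω_d = π/0.814 = 3.86 rad/s, so ω_n = ω_d/√(1−ζ²) = 4.02 rad/s.
t_s ≈ 3/(ζω_n) = 3/(0.280·4.02) = 2.67 s.

t_s ≈ 2.67 s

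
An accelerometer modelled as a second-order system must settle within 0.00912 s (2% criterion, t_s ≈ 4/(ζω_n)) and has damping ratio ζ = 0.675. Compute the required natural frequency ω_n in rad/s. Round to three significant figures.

Rearranging t_s ≈ 4/(ζω_n) gives ω_n = 4/(ζ·t_s) = 4/(0.675 × 0.00912) = 650 rad/s.

ω_n ≈ 650 rad/s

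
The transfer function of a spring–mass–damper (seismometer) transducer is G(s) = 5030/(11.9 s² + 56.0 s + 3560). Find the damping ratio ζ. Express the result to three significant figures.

Dividing through by 11.9: denominator becomes s² + 4.706 s + 299.2.
So ω_n = √299.2 = 17.3 rad/s and ζ = 4.706/(2·17.3) = 0.136.

ζ ≈ 0.136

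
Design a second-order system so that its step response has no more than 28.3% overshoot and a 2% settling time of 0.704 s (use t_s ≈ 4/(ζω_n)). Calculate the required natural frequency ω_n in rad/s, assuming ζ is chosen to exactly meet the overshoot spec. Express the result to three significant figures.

From %OS = 100·exp(−πζ/√(1−ζ²)), invert to get ζ = −ln(OS)/√(π² + ln²(OS)) with OS = 0.283.
−ln 0.283 = 1.262, so ζ = 1.262/√(π² + 1.593) = 0.373.
From t_s ≈ 4/(ζω_n): ω_n = 4/(ζ·t_s) = 4/(0.373·0.704) = 15.2 rad/s.

ω_n ≈ 15.2 rad/s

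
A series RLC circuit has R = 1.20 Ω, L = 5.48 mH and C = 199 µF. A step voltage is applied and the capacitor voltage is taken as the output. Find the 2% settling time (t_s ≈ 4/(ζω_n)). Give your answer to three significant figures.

t_s ≈ 0.0365 s

For a series RLC circuit (capacitor voltage as output), ω_n = 1/√(LC) = 1/√(5.48 mH · 199 µF) = 958 rad/s.
ζ = (R/2)·√(C/L) = (1.20/2)·√(199 µF/5.48 mH) = 0.114.
t_s ≈ 4/(ζω_n) = 0.0365 s.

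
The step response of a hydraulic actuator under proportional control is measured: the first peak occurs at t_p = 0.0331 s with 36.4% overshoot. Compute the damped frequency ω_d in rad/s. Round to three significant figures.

ω_d ≈ 94.9 rad/s

t_p = π/ω_d, so ω_d = π/0.0331 = 94.9 rad/s.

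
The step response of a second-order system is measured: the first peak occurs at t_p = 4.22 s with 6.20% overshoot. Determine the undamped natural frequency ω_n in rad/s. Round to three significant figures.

ω_n ≈ 0.994 rad/s

The overshoot fixes ζ = −ln(OS)/√(π²+ln²(OS)) = 0.663.
t_p = π/ω_d ⇒ ω_d = 0.744 rad/s; then ω_n = ω_d/√(1−ζ²) = 0.994 rad/s.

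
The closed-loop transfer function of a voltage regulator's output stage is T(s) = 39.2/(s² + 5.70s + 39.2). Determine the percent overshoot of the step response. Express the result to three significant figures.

%OS ≈ 20.1%

ω_n = √39.2 = 6.26 rad/s; ζ = 5.70/(2·6.26) = 0.455.
Overshoot: exp(−π·0.455/√(1−0.455²)) = 0.201, i.e. 20.1%.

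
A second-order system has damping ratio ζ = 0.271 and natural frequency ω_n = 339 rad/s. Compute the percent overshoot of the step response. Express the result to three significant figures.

For an underdamped second-order system, %OS = 100·exp(−πζ/√(1−ζ²)).
πζ/√(1−ζ²) = π·0.271/√(1−0.0734) = 0.8845, so %OS = 100·e^(−0.8845) = 41.3%.

%OS ≈ 41.3%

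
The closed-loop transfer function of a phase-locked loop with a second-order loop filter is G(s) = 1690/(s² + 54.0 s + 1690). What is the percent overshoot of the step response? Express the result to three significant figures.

Comparing the denominator to s² + 2ζω_n s + ω_n²: ω_n = √1690 = 41.1 rad/s, and 2ζω_n = 54.0 so ζ = 54.0/(2·41.1) = 0.657.
%OS = 100 e^{−πζ/√(1−ζ²)} with ζ = 0.657 gives 6.48%.

%OS ≈ 6.48%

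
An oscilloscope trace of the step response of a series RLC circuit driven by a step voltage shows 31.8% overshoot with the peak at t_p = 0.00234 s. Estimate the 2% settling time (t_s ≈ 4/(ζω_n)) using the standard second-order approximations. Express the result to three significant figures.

t_s ≈ 0.00817 s

ζ from %OS: ζ = |ln 0.318|/√(π²+ln²0.318) = 0.343.
t_p = π/ω_d ⇒ ω_d = 1340 rad/s; then ω_n = ω_d/√(1−ζ²) = 1430 rad/s.
t_s ≈ 4/(ζω_n) = 4/(0.343·1430) = 0.00817 s.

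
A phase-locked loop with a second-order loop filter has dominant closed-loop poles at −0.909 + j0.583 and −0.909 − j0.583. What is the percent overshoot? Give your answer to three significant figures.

The poles are at −σ ± jω_d with σ = 0.909 and ω_d = 0.583, so ω_n = √(σ²+ω_d²) = 1.08 rad/s and ζ = σ/ω_n = 0.842.
%OS = 100·exp(−πζ/√(1−ζ²)) = 0.746%.

%OS ≈ 0.746%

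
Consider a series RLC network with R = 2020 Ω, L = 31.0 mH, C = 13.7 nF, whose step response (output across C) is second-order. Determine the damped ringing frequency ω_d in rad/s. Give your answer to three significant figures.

For a series RLC circuit (capacitor voltage as output), ω_n = 1/√(LC) = 1/√(31.0 mH · 13.7 nF) = 48500 rad/s.
ζ = (R/2)·√(C/L) = (2020/2)·√(13.7 nF/31.0 mH) = 0.671.
ω_d = 48500·√(1 − 0.671²) = 36000 rad/s.

ω_d ≈ 36000 rad/s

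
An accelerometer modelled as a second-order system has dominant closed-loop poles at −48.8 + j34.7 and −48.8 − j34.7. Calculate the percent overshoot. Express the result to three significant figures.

The poles are at −σ ± jω_d with σ = 48.8 and ω_d = 34.7, so ω_n = √(σ²+ω_d²) = 59.9 rad/s and ζ = σ/ω_n = 0.815.
%OS = 100 e^{−πζ/√(1−ζ²)} with ζ = 0.815 gives 1.21%.

%OS ≈ 1.21%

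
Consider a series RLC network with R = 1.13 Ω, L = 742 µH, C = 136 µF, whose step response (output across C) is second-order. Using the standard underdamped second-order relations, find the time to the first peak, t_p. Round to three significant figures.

t_p ≈ 0.00103 s

For a series RLC circuit (capacitor voltage as output), ω_n = 1/√(LC) = 1/√(742 µH · 136 µF) = 3150 rad/s.
ζ = (R/2)·√(C/L) = (1.13/2)·√(136 µF/742 µH) = 0.242.
ω_d = ω_n√(1−ζ²) = 3050 rad/s. t_p = π/ω_d = 0.00103 s.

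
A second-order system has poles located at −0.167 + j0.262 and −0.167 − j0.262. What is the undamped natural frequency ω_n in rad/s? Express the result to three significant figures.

The poles are at −σ ± jω_d with σ = 0.167 and ω_d = 0.262, so ω_n = √(σ²+ω_d²) = 0.311 rad/s and ζ = σ/ω_n = 0.538.

ω_n ≈ 0.311 rad/s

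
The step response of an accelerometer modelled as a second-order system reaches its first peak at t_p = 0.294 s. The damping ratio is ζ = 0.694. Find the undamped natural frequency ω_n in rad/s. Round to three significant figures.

Peak time t_p = π/ω_d, so ω_d = π/t_p = π/0.294 = 10.7 rad/s.
ω_n = ω_d/√(1−ζ²) = 10.7/√0.518 = 14.8 rad/s.

ω_n ≈ 14.8 rad/s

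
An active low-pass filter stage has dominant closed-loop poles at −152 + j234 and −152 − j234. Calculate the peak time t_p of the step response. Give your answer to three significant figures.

t_p = π/ω_d with ω_d = 234 (the imaginary part), so t_p = 0.0134 s.

t_p ≈ 0.0134 s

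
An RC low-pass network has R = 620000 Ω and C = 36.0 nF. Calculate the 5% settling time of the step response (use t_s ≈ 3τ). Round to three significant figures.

t_s ≈ 0.0670 s

τ = RC = 620000 × 36.0 nF = 0.0223 s.
t_s ≈ 3τ = 0.0670 s.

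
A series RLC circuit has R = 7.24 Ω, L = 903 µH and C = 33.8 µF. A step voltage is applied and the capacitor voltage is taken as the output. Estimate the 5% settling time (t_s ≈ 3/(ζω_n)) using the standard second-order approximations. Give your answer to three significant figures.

For a series RLC circuit (capacitor voltage as output), ω_n = 1/√(LC) = 1/√(903 µH · 33.8 µF) = 5720 rad/s.
ζ = (R/2)·√(C/L) = (7.24/2)·√(33.8 µF/903 µH) = 0.700.
t_s ≈ 3/(ζω_n) = 0.000748 s.

t_s ≈ 0.000748 s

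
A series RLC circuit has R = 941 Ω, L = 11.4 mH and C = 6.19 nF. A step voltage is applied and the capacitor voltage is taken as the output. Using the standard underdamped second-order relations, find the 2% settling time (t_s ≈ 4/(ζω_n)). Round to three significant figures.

For a series RLC circuit (capacitor voltage as output), ω_n = 1/√(LC) = 1/√(11.4 mH · 6.19 nF) = 119000 rad/s.
ζ = (R/2)·√(C/L) = (941/2)·√(6.19 nF/11.4 mH) = 0.347.
t_s ≈ 4/(ζω_n) = 0.0000969 s.

t_s ≈ 0.0000969 s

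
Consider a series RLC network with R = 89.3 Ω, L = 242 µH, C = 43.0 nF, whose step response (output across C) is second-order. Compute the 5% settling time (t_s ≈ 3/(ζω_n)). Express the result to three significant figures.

For a series RLC circuit (capacitor voltage as output), ω_n = 1/√(LC) = 1/√(242 µH · 43.0 nF) = 310000 rad/s.
ζ = (R/2)·√(C/L) = (89.3/2)·√(43.0 nF/242 µH) = 0.595.
t_s ≈ 3/(ζω_n) = 0.0000163 s.

t_s ≈ 0.0000163 s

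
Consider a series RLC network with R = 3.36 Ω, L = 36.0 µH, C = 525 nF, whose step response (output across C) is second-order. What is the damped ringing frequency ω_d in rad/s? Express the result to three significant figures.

For a series RLC circuit (capacitor voltage as output), ω_n = 1/√(LC) = 1/√(36.0 µH · 525 nF) = 230000 rad/s.
ζ = (R/2)·√(C/L) = (3.36/2)·√(525 nF/36.0 µH) = 0.203.
ω_d = ω_n√(1−ζ²) = 225000 rad/s.

ω_d ≈ 225000 rad/s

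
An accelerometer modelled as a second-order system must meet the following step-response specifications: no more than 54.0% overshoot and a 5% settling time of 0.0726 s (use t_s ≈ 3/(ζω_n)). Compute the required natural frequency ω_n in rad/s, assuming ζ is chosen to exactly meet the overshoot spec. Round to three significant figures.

ω_n ≈ 215 rad/s

Inverting the overshoot relation: ζ = |ln 0.540|/√(π² + ln²0.540) = 0.192.
Then ω_n = 3/(ζ t_s) = 3/(0.192 × 0.0726) = 215 rad/s.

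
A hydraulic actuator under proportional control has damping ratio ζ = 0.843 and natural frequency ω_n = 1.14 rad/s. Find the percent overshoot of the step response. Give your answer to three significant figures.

%OS ≈ 0.727%

For an underdamped second-order system, %OS = 100·exp(−πζ/√(1−ζ²)).
πζ/√(1−ζ²) = π·0.843/√(1−0.711) = 4.923, so %OS = 100·e^(−4.923) = 0.727%.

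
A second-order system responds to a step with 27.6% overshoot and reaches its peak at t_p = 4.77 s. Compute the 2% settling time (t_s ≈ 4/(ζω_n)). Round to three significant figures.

t_s ≈ 14.8 s

The overshoot fixes ζ = −ln(OS)/√(π²+ln²(OS)) = 0.379.
t_p = π/ω_d ⇒ ω_d = 0.659 rad/s; then ω_n = ω_d/√(1−ζ²) = 0.712 rad/s.
t_s ≈ 4/(ζω_n) = 4/(0.379·0.712) = 14.8 s.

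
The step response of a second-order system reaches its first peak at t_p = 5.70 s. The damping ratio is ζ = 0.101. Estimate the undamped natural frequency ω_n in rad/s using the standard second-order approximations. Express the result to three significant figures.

ω_n ≈ 0.554 rad/s

Peak time t_p = π/ω_d, so ω_d = π/t_p = π/5.70 = 0.551 rad/s.
ω_n = ω_d/√(1−ζ²) = 0.551/√0.990 = 0.554 rad/s.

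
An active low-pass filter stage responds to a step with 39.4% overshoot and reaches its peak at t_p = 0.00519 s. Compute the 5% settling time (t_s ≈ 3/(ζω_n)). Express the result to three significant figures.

ζ from %OS: ζ = |ln 0.394|/√(π²+ln²0.394) = 0.284.
From t_p = π/ω_d, ω_d = π/0.00519 = 605 rad/s, so ω_n = ω_d/√(1−ζ²) = 631 rad/s.
t_s ≈ 3/(ζω_n) = 3/(0.284·631) = 0.0167 s.

t_s ≈ 0.0167 s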